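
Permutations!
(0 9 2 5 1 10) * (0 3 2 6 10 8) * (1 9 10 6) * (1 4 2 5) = (0 10 3 5 9 4 2 1 8) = [10, 8, 1, 5, 2, 9, 6, 7, 0, 4, 3]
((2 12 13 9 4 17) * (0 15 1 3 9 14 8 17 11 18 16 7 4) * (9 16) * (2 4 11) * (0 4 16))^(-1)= (0 3 1 15)(2 4 9 18 11 7 16 17 8 14 13 12)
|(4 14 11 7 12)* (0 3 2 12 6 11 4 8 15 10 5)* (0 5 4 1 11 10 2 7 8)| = 13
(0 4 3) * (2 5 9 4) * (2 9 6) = (0 9 4 3)(2 5 6) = [9, 1, 5, 0, 3, 6, 2, 7, 8, 4]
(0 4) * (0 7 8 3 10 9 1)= (0 4 7 8 3 10 9 1)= [4, 0, 2, 10, 7, 5, 6, 8, 3, 1, 9]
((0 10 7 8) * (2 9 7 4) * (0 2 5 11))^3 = ((0 10 4 5 11)(2 9 7 8))^3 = (0 5 10 11 4)(2 8 7 9)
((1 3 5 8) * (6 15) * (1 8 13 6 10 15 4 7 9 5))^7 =((1 3)(4 7 9 5 13 6)(10 15))^7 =(1 3)(4 7 9 5 13 6)(10 15)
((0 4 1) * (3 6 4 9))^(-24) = (9)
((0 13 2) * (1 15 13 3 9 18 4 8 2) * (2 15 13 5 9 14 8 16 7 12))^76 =(0 12 16 18 5 8 3 2 7 4 9 15 14)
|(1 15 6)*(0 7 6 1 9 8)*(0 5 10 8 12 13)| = |(0 7 6 9 12 13)(1 15)(5 10 8)| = 6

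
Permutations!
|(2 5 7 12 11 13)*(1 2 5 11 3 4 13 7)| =9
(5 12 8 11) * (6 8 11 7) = [0, 1, 2, 3, 4, 12, 8, 6, 7, 9, 10, 5, 11] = (5 12 11)(6 8 7)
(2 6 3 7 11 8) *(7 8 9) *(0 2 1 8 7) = (0 2 6 3 7 11 9)(1 8) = [2, 8, 6, 7, 4, 5, 3, 11, 1, 0, 10, 9]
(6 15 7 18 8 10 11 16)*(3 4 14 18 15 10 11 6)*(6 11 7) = [0, 1, 2, 4, 14, 5, 10, 15, 7, 9, 11, 16, 12, 13, 18, 6, 3, 17, 8] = (3 4 14 18 8 7 15 6 10 11 16)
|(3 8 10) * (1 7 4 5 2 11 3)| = |(1 7 4 5 2 11 3 8 10)| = 9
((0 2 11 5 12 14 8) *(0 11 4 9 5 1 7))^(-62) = (0 5 11 2 12 1 4 14 7 9 8)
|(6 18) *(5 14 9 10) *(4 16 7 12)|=4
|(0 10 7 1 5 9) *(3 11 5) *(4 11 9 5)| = 6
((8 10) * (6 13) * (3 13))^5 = ((3 13 6)(8 10))^5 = (3 6 13)(8 10)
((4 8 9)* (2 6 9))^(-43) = (2 9 8 6 4)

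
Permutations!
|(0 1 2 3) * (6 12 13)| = 12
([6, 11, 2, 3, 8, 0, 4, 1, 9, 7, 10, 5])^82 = (0 6 4 8 9 7 1 11 5)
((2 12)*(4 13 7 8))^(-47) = (2 12)(4 13 7 8)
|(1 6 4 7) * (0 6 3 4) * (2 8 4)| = 6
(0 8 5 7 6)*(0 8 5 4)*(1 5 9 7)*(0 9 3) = (0 3)(1 5)(4 9 7 6 8) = [3, 5, 2, 0, 9, 1, 8, 6, 4, 7]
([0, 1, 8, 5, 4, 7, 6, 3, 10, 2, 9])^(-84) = (10)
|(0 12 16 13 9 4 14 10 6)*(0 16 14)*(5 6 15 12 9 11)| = 60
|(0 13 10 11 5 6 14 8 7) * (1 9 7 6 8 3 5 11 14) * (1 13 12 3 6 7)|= 12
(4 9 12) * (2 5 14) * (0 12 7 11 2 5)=(0 12 4 9 7 11 2)(5 14)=[12, 1, 0, 3, 9, 14, 6, 11, 8, 7, 10, 2, 4, 13, 5]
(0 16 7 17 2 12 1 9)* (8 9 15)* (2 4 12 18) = (0 16 7 17 4 12 1 15 8 9)(2 18) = [16, 15, 18, 3, 12, 5, 6, 17, 9, 0, 10, 11, 1, 13, 14, 8, 7, 4, 2]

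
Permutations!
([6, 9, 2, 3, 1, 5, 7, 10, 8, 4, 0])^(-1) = [10, 4, 2, 3, 9, 5, 0, 6, 8, 1, 7]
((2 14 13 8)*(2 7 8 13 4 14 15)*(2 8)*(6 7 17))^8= (2 8 6)(7 15 17)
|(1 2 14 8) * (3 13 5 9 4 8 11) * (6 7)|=|(1 2 14 11 3 13 5 9 4 8)(6 7)|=10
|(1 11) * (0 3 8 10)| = |(0 3 8 10)(1 11)| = 4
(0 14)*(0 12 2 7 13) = (0 14 12 2 7 13) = [14, 1, 7, 3, 4, 5, 6, 13, 8, 9, 10, 11, 2, 0, 12]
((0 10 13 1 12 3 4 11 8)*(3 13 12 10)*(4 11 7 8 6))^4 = (13)(0 4 3 7 11 8 6)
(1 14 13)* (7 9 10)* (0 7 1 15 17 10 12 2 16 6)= (0 7 9 12 2 16 6)(1 14 13 15 17 10)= [7, 14, 16, 3, 4, 5, 0, 9, 8, 12, 1, 11, 2, 15, 13, 17, 6, 10]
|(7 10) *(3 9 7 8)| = |(3 9 7 10 8)| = 5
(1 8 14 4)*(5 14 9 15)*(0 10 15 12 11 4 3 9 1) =(0 10 15 5 14 3 9 12 11 4)(1 8) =[10, 8, 2, 9, 0, 14, 6, 7, 1, 12, 15, 4, 11, 13, 3, 5]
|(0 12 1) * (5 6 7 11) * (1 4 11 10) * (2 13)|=|(0 12 4 11 5 6 7 10 1)(2 13)|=18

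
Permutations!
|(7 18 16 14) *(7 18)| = 3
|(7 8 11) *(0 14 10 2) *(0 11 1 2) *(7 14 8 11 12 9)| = 10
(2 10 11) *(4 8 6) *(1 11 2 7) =[0, 11, 10, 3, 8, 5, 4, 1, 6, 9, 2, 7] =(1 11 7)(2 10)(4 8 6)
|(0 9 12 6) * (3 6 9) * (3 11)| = 4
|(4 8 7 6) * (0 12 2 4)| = |(0 12 2 4 8 7 6)| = 7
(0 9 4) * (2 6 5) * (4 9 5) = (9)(0 5 2 6 4) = [5, 1, 6, 3, 0, 2, 4, 7, 8, 9]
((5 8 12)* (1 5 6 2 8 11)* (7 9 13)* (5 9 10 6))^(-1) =((1 9 13 7 10 6 2 8 12 5 11))^(-1) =(1 11 5 12 8 2 6 10 7 13 9)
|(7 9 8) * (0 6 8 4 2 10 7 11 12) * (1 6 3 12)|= |(0 3 12)(1 6 8 11)(2 10 7 9 4)|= 60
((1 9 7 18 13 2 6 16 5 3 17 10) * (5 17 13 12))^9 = (1 6 5 9 16 3 7 17 13 18 10 2 12)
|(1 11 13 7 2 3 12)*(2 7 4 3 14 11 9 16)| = 10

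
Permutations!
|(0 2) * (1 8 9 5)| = 4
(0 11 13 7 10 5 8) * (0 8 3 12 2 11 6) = (0 6)(2 11 13 7 10 5 3 12) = [6, 1, 11, 12, 4, 3, 0, 10, 8, 9, 5, 13, 2, 7]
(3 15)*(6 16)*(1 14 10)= [0, 14, 2, 15, 4, 5, 16, 7, 8, 9, 1, 11, 12, 13, 10, 3, 6]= (1 14 10)(3 15)(6 16)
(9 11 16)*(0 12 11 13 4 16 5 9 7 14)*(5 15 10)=(0 12 11 15 10 5 9 13 4 16 7 14)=[12, 1, 2, 3, 16, 9, 6, 14, 8, 13, 5, 15, 11, 4, 0, 10, 7]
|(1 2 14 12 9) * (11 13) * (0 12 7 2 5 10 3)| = |(0 12 9 1 5 10 3)(2 14 7)(11 13)| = 42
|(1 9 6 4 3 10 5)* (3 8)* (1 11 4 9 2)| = |(1 2)(3 10 5 11 4 8)(6 9)| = 6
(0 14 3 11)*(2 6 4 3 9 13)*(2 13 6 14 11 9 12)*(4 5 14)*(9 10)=(0 11)(2 4 3 10 9 6 5 14 12)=[11, 1, 4, 10, 3, 14, 5, 7, 8, 6, 9, 0, 2, 13, 12]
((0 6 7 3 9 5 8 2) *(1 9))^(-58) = (0 9 6 5 7 8 3 2 1)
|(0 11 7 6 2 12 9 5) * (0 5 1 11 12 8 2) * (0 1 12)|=|(1 11 7 6)(2 8)(9 12)|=4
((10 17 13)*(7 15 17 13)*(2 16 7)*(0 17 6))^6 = ((0 17 2 16 7 15 6)(10 13))^6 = (0 6 15 7 16 2 17)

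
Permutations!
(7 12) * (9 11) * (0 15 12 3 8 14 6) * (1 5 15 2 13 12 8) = (0 2 13 12 7 3 1 5 15 8 14 6)(9 11) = [2, 5, 13, 1, 4, 15, 0, 3, 14, 11, 10, 9, 7, 12, 6, 8]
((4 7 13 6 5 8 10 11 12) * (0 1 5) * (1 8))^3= ((0 8 10 11 12 4 7 13 6)(1 5))^3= (0 11 7)(1 5)(4 6 10)(8 12 13)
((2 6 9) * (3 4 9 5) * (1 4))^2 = (1 9 6 3 4 2 5)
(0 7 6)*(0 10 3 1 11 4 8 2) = [7, 11, 0, 1, 8, 5, 10, 6, 2, 9, 3, 4] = (0 7 6 10 3 1 11 4 8 2)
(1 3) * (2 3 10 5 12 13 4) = (1 10 5 12 13 4 2 3) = [0, 10, 3, 1, 2, 12, 6, 7, 8, 9, 5, 11, 13, 4]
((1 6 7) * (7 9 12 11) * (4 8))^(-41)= (1 6 9 12 11 7)(4 8)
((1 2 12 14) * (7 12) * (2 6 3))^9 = (1 3 7 14 6 2 12)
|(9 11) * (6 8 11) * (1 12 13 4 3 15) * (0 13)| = |(0 13 4 3 15 1 12)(6 8 11 9)| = 28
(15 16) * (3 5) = [0, 1, 2, 5, 4, 3, 6, 7, 8, 9, 10, 11, 12, 13, 14, 16, 15] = (3 5)(15 16)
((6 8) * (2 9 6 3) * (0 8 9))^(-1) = ((0 8 3 2)(6 9))^(-1) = (0 2 3 8)(6 9)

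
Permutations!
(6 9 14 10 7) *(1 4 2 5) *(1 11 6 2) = (1 4)(2 5 11 6 9 14 10 7) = [0, 4, 5, 3, 1, 11, 9, 2, 8, 14, 7, 6, 12, 13, 10]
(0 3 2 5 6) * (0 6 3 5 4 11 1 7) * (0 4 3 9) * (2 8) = (0 5 9)(1 7 4 11)(2 3 8) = [5, 7, 3, 8, 11, 9, 6, 4, 2, 0, 10, 1]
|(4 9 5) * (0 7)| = 6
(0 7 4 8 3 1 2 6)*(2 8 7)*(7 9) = (0 2 6)(1 8 3)(4 9 7) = [2, 8, 6, 1, 9, 5, 0, 4, 3, 7]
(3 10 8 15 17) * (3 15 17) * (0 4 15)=(0 4 15 3 10 8 17)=[4, 1, 2, 10, 15, 5, 6, 7, 17, 9, 8, 11, 12, 13, 14, 3, 16, 0]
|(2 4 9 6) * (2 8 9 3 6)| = 6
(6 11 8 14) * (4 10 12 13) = (4 10 12 13)(6 11 8 14) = [0, 1, 2, 3, 10, 5, 11, 7, 14, 9, 12, 8, 13, 4, 6]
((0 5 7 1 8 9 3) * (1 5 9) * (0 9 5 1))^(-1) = ((0 5 7 1 8)(3 9))^(-1) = (0 8 1 7 5)(3 9)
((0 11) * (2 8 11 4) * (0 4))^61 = (2 8 11 4) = ((2 8 11 4))^61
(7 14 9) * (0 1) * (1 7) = [7, 0, 2, 3, 4, 5, 6, 14, 8, 1, 10, 11, 12, 13, 9] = (0 7 14 9 1)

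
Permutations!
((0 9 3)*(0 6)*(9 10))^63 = ((0 10 9 3 6))^63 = (0 3 10 6 9)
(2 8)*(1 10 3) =(1 10 3)(2 8) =[0, 10, 8, 1, 4, 5, 6, 7, 2, 9, 3]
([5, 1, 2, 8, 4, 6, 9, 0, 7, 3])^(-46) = (0 9 7 6 8 5 3)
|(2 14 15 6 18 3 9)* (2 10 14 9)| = |(2 9 10 14 15 6 18 3)| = 8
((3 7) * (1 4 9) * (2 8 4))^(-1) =((1 2 8 4 9)(3 7))^(-1) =(1 9 4 8 2)(3 7)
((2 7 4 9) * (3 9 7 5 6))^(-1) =((2 5 6 3 9)(4 7))^(-1) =(2 9 3 6 5)(4 7)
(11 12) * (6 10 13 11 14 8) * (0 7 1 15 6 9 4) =(0 7 1 15 6 10 13 11 12 14 8 9 4) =[7, 15, 2, 3, 0, 5, 10, 1, 9, 4, 13, 12, 14, 11, 8, 6]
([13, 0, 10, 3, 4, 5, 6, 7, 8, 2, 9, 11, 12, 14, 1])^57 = (0 13 14 1)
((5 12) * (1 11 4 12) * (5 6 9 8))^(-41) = ((1 11 4 12 6 9 8 5))^(-41) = (1 5 8 9 6 12 4 11)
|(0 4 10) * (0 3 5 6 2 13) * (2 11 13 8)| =8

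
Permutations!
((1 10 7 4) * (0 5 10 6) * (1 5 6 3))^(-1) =(0 6)(1 3)(4 7 10 5)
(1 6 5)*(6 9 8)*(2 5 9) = (1 2 5)(6 9 8) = [0, 2, 5, 3, 4, 1, 9, 7, 6, 8]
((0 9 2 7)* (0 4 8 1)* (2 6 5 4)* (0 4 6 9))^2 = (9)(1 8 4)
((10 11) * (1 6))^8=((1 6)(10 11))^8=(11)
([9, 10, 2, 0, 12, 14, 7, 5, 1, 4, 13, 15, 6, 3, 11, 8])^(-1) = (0 3 13 10 1 8 15 11 14 5 7 6 12 4 9)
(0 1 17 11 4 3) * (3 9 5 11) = (0 1 17 3)(4 9 5 11) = [1, 17, 2, 0, 9, 11, 6, 7, 8, 5, 10, 4, 12, 13, 14, 15, 16, 3]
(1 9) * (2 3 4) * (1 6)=(1 9 6)(2 3 4)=[0, 9, 3, 4, 2, 5, 1, 7, 8, 6]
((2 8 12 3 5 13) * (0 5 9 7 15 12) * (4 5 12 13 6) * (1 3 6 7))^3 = ((0 12 6 4 5 7 15 13 2 8)(1 3 9))^3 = (0 4 15 8 6 7 2 12 5 13)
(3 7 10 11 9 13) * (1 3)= (1 3 7 10 11 9 13)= [0, 3, 2, 7, 4, 5, 6, 10, 8, 13, 11, 9, 12, 1]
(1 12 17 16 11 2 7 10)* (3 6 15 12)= [0, 3, 7, 6, 4, 5, 15, 10, 8, 9, 1, 2, 17, 13, 14, 12, 11, 16]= (1 3 6 15 12 17 16 11 2 7 10)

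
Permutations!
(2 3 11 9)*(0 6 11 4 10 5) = [6, 1, 3, 4, 10, 0, 11, 7, 8, 2, 5, 9] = (0 6 11 9 2 3 4 10 5)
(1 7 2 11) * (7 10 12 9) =(1 10 12 9 7 2 11) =[0, 10, 11, 3, 4, 5, 6, 2, 8, 7, 12, 1, 9]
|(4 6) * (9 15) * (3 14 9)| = |(3 14 9 15)(4 6)| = 4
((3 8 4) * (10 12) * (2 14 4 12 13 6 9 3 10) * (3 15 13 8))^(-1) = (2 12 8 10 4 14)(6 13 15 9)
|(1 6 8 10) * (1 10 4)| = |(10)(1 6 8 4)| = 4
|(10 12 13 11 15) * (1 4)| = |(1 4)(10 12 13 11 15)| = 10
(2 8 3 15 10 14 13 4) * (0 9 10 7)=(0 9 10 14 13 4 2 8 3 15 7)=[9, 1, 8, 15, 2, 5, 6, 0, 3, 10, 14, 11, 12, 4, 13, 7]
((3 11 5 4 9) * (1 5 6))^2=(1 4 3 6 5 9 11)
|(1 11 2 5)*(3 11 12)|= 6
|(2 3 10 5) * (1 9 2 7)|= 7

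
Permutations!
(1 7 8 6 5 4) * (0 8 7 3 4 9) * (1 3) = (0 8 6 5 9)(3 4) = [8, 1, 2, 4, 3, 9, 5, 7, 6, 0]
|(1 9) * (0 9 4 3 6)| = 6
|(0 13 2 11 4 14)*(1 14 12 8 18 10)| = 11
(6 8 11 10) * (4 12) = [0, 1, 2, 3, 12, 5, 8, 7, 11, 9, 6, 10, 4] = (4 12)(6 8 11 10)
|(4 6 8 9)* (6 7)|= |(4 7 6 8 9)|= 5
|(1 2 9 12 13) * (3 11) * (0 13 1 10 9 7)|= |(0 13 10 9 12 1 2 7)(3 11)|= 8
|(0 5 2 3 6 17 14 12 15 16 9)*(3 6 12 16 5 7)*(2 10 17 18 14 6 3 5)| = 20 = |(0 7 5 10 17 6 18 14 16 9)(2 3 12 15)|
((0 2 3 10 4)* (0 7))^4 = ((0 2 3 10 4 7))^4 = (0 4 3)(2 7 10)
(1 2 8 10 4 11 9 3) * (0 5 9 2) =(0 5 9 3 1)(2 8 10 4 11) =[5, 0, 8, 1, 11, 9, 6, 7, 10, 3, 4, 2]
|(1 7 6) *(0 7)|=|(0 7 6 1)|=4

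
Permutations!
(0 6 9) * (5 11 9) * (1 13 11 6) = (0 1 13 11 9)(5 6) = [1, 13, 2, 3, 4, 6, 5, 7, 8, 0, 10, 9, 12, 11]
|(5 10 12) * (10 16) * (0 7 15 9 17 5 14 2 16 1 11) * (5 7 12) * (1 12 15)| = 42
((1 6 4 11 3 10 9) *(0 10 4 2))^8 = (0 9 6)(1 2 10)(3 11 4)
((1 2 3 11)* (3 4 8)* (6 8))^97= ((1 2 4 6 8 3 11))^97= (1 11 3 8 6 4 2)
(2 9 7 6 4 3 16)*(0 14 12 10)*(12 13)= (0 14 13 12 10)(2 9 7 6 4 3 16)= [14, 1, 9, 16, 3, 5, 4, 6, 8, 7, 0, 11, 10, 12, 13, 15, 2]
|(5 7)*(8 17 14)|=6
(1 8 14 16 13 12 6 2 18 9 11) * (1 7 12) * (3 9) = (1 8 14 16 13)(2 18 3 9 11 7 12 6) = [0, 8, 18, 9, 4, 5, 2, 12, 14, 11, 10, 7, 6, 1, 16, 15, 13, 17, 3]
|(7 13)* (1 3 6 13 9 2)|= 7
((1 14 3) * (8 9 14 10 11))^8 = (1 10 11 8 9 14 3)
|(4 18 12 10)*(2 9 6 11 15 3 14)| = 28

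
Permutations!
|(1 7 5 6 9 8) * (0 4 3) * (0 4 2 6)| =|(0 2 6 9 8 1 7 5)(3 4)| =8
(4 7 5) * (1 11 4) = [0, 11, 2, 3, 7, 1, 6, 5, 8, 9, 10, 4] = (1 11 4 7 5)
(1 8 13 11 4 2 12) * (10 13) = [0, 8, 12, 3, 2, 5, 6, 7, 10, 9, 13, 4, 1, 11] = (1 8 10 13 11 4 2 12)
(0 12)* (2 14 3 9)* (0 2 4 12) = (2 14 3 9 4 12) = [0, 1, 14, 9, 12, 5, 6, 7, 8, 4, 10, 11, 2, 13, 3]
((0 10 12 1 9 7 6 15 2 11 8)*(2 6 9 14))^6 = (15)(0 11 14 12)(1 10 8 2)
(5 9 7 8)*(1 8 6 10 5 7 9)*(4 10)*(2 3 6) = (1 8 7 2 3 6 4 10 5) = [0, 8, 3, 6, 10, 1, 4, 2, 7, 9, 5]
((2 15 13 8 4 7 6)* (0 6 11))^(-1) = ((0 6 2 15 13 8 4 7 11))^(-1) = (0 11 7 4 8 13 15 2 6)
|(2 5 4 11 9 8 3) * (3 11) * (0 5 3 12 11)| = 14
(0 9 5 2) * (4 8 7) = (0 9 5 2)(4 8 7) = [9, 1, 0, 3, 8, 2, 6, 4, 7, 5]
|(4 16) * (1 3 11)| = |(1 3 11)(4 16)| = 6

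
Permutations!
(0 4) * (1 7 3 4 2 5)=(0 2 5 1 7 3 4)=[2, 7, 5, 4, 0, 1, 6, 3]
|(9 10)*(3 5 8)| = |(3 5 8)(9 10)| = 6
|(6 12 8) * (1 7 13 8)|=|(1 7 13 8 6 12)|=6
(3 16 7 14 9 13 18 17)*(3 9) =(3 16 7 14)(9 13 18 17) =[0, 1, 2, 16, 4, 5, 6, 14, 8, 13, 10, 11, 12, 18, 3, 15, 7, 9, 17]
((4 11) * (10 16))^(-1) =((4 11)(10 16))^(-1) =(4 11)(10 16)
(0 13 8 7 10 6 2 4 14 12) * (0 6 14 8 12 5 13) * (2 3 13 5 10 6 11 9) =(2 4 8 7 6 3 13 12 11 9)(10 14) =[0, 1, 4, 13, 8, 5, 3, 6, 7, 2, 14, 9, 11, 12, 10]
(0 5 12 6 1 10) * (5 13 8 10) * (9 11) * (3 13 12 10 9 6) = (0 12 3 13 8 9 11 6 1 5 10) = [12, 5, 2, 13, 4, 10, 1, 7, 9, 11, 0, 6, 3, 8]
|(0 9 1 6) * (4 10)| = |(0 9 1 6)(4 10)| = 4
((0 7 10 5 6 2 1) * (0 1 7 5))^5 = ((0 5 6 2 7 10))^5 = (0 10 7 2 6 5)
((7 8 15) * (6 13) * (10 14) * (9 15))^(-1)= ((6 13)(7 8 9 15)(10 14))^(-1)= (6 13)(7 15 9 8)(10 14)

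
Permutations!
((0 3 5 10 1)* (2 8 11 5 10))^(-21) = ((0 3 10 1)(2 8 11 5))^(-21) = (0 1 10 3)(2 5 11 8)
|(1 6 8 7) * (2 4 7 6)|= 4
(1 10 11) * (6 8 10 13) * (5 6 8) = [0, 13, 2, 3, 4, 6, 5, 7, 10, 9, 11, 1, 12, 8] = (1 13 8 10 11)(5 6)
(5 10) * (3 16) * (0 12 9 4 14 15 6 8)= (0 12 9 4 14 15 6 8)(3 16)(5 10)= [12, 1, 2, 16, 14, 10, 8, 7, 0, 4, 5, 11, 9, 13, 15, 6, 3]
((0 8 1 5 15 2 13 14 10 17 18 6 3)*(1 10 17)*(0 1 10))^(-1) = (0 8)(1 3 6 18 17 14 13 2 15 5)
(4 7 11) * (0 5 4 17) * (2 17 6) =(0 5 4 7 11 6 2 17) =[5, 1, 17, 3, 7, 4, 2, 11, 8, 9, 10, 6, 12, 13, 14, 15, 16, 0]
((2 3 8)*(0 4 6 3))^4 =(0 8 6)(2 3 4)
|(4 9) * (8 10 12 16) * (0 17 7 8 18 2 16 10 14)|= |(0 17 7 8 14)(2 16 18)(4 9)(10 12)|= 30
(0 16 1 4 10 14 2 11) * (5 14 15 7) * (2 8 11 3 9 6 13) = (0 16 1 4 10 15 7 5 14 8 11)(2 3 9 6 13) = [16, 4, 3, 9, 10, 14, 13, 5, 11, 6, 15, 0, 12, 2, 8, 7, 1]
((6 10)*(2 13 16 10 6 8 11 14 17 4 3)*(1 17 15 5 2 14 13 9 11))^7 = ((1 17 4 3 14 15 5 2 9 11 13 16 10 8))^7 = (1 2)(3 13)(4 11)(5 8)(9 17)(10 15)(14 16)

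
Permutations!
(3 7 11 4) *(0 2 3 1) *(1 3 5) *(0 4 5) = (0 2)(1 4 3 7 11 5) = [2, 4, 0, 7, 3, 1, 6, 11, 8, 9, 10, 5]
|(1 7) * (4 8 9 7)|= 5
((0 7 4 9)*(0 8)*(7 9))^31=((0 9 8)(4 7))^31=(0 9 8)(4 7)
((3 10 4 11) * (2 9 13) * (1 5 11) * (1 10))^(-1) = (1 3 11 5)(2 13 9)(4 10)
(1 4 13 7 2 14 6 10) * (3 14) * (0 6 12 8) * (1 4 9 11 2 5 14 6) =(0 1 9 11 2 3 6 10 4 13 7 5 14 12 8) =[1, 9, 3, 6, 13, 14, 10, 5, 0, 11, 4, 2, 8, 7, 12]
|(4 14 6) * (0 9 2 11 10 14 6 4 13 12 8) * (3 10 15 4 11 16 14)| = |(0 9 2 16 14 11 15 4 6 13 12 8)(3 10)| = 12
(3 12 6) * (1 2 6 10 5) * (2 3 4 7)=(1 3 12 10 5)(2 6 4 7)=[0, 3, 6, 12, 7, 1, 4, 2, 8, 9, 5, 11, 10]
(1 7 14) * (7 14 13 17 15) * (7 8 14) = (1 7 13 17 15 8 14) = [0, 7, 2, 3, 4, 5, 6, 13, 14, 9, 10, 11, 12, 17, 1, 8, 16, 15]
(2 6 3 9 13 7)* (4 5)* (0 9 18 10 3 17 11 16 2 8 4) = [9, 1, 6, 18, 5, 0, 17, 8, 4, 13, 3, 16, 12, 7, 14, 15, 2, 11, 10] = (0 9 13 7 8 4 5)(2 6 17 11 16)(3 18 10)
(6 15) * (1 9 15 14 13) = [0, 9, 2, 3, 4, 5, 14, 7, 8, 15, 10, 11, 12, 1, 13, 6] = (1 9 15 6 14 13)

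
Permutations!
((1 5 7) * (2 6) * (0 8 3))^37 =(0 8 3)(1 5 7)(2 6)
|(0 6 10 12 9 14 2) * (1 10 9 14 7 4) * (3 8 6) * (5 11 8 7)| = |(0 3 7 4 1 10 12 14 2)(5 11 8 6 9)| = 45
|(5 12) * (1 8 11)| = 6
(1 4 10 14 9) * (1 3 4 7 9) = (1 7 9 3 4 10 14) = [0, 7, 2, 4, 10, 5, 6, 9, 8, 3, 14, 11, 12, 13, 1]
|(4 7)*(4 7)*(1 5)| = |(7)(1 5)| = 2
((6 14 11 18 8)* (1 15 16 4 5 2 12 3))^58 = ((1 15 16 4 5 2 12 3)(6 14 11 18 8))^58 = (1 16 5 12)(2 3 15 4)(6 18 14 8 11)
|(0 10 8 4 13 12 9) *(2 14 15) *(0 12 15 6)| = |(0 10 8 4 13 15 2 14 6)(9 12)| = 18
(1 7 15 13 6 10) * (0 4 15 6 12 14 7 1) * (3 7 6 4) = (0 3 7 4 15 13 12 14 6 10) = [3, 1, 2, 7, 15, 5, 10, 4, 8, 9, 0, 11, 14, 12, 6, 13]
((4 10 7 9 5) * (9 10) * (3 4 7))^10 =(3 7 9)(4 10 5)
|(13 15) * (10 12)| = 2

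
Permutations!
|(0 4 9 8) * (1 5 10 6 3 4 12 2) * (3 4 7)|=10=|(0 12 2 1 5 10 6 4 9 8)(3 7)|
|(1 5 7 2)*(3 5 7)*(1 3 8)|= |(1 7 2 3 5 8)|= 6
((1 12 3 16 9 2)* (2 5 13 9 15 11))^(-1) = ((1 12 3 16 15 11 2)(5 13 9))^(-1) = (1 2 11 15 16 3 12)(5 9 13)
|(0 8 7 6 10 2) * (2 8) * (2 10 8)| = 3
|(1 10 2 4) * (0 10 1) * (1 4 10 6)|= 4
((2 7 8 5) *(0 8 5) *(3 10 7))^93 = ((0 8)(2 3 10 7 5))^93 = (0 8)(2 7 3 5 10)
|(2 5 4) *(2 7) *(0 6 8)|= 12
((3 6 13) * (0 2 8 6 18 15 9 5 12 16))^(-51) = (0 5 18 6)(2 12 15 13)(3 8 16 9)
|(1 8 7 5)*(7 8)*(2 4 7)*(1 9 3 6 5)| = |(1 2 4 7)(3 6 5 9)| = 4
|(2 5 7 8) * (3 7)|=|(2 5 3 7 8)|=5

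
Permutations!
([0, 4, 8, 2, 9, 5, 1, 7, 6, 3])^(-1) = (1 6 8 2 3 9 4)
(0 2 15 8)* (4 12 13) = (0 2 15 8)(4 12 13) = [2, 1, 15, 3, 12, 5, 6, 7, 0, 9, 10, 11, 13, 4, 14, 8]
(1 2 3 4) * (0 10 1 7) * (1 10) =(10)(0 1 2 3 4 7) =[1, 2, 3, 4, 7, 5, 6, 0, 8, 9, 10]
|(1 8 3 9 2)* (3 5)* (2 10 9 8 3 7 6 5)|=|(1 3 8 2)(5 7 6)(9 10)|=12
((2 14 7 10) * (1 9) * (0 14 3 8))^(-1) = ((0 14 7 10 2 3 8)(1 9))^(-1) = (0 8 3 2 10 7 14)(1 9)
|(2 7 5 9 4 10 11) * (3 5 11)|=15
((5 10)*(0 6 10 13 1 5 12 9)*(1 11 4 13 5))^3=((0 6 10 12 9)(4 13 11))^3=(13)(0 12 6 9 10)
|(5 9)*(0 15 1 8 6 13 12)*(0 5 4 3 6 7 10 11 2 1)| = 42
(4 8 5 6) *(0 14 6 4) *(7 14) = [7, 1, 2, 3, 8, 4, 0, 14, 5, 9, 10, 11, 12, 13, 6] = (0 7 14 6)(4 8 5)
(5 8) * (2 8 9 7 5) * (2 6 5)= (2 8 6 5 9 7)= [0, 1, 8, 3, 4, 9, 5, 2, 6, 7]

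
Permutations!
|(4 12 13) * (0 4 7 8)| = 6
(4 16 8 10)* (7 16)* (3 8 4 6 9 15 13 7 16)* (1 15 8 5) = (1 15 13 7 3 5)(4 16)(6 9 8 10) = [0, 15, 2, 5, 16, 1, 9, 3, 10, 8, 6, 11, 12, 7, 14, 13, 4]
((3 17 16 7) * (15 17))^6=((3 15 17 16 7))^6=(3 15 17 16 7)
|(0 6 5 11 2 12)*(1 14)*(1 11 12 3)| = 20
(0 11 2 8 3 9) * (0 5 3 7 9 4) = (0 11 2 8 7 9 5 3 4) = [11, 1, 8, 4, 0, 3, 6, 9, 7, 5, 10, 2]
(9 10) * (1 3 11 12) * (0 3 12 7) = (0 3 11 7)(1 12)(9 10) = [3, 12, 2, 11, 4, 5, 6, 0, 8, 10, 9, 7, 1]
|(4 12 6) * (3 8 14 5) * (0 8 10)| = |(0 8 14 5 3 10)(4 12 6)| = 6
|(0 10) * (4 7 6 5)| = 4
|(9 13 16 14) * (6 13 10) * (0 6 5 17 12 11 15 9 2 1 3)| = 56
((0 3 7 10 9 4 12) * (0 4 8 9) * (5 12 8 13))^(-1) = ((0 3 7 10)(4 8 9 13 5 12))^(-1) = (0 10 7 3)(4 12 5 13 9 8)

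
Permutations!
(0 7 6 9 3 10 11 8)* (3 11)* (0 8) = (0 7 6 9 11)(3 10) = [7, 1, 2, 10, 4, 5, 9, 6, 8, 11, 3, 0]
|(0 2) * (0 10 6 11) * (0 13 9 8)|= 8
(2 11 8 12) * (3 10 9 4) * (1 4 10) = (1 4 3)(2 11 8 12)(9 10) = [0, 4, 11, 1, 3, 5, 6, 7, 12, 10, 9, 8, 2]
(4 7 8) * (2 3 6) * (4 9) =(2 3 6)(4 7 8 9) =[0, 1, 3, 6, 7, 5, 2, 8, 9, 4]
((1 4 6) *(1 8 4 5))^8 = (4 8 6)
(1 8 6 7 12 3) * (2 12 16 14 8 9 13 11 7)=(1 9 13 11 7 16 14 8 6 2 12 3)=[0, 9, 12, 1, 4, 5, 2, 16, 6, 13, 10, 7, 3, 11, 8, 15, 14]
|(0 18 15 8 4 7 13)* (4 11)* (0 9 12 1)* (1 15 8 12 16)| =10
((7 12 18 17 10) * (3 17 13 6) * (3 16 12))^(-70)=((3 17 10 7)(6 16 12 18 13))^(-70)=(18)(3 10)(7 17)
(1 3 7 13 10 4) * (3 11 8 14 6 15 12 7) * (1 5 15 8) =[0, 11, 2, 3, 5, 15, 8, 13, 14, 9, 4, 1, 7, 10, 6, 12] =(1 11)(4 5 15 12 7 13 10)(6 8 14)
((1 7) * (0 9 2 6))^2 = ((0 9 2 6)(1 7))^2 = (0 2)(6 9)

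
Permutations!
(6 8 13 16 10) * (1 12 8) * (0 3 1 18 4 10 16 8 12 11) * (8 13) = (0 3 1 11)(4 10 6 18) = [3, 11, 2, 1, 10, 5, 18, 7, 8, 9, 6, 0, 12, 13, 14, 15, 16, 17, 4]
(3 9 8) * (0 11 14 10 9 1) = (0 11 14 10 9 8 3 1) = [11, 0, 2, 1, 4, 5, 6, 7, 3, 8, 9, 14, 12, 13, 10]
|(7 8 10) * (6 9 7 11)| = |(6 9 7 8 10 11)| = 6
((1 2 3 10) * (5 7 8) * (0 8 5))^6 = ((0 8)(1 2 3 10)(5 7))^6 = (1 3)(2 10)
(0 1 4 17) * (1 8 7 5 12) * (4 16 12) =[8, 16, 2, 3, 17, 4, 6, 5, 7, 9, 10, 11, 1, 13, 14, 15, 12, 0] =(0 8 7 5 4 17)(1 16 12)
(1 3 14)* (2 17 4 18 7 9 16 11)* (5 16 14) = (1 3 5 16 11 2 17 4 18 7 9 14) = [0, 3, 17, 5, 18, 16, 6, 9, 8, 14, 10, 2, 12, 13, 1, 15, 11, 4, 7]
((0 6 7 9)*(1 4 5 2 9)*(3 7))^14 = ((0 6 3 7 1 4 5 2 9))^14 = (0 4 6 5 3 2 7 9 1)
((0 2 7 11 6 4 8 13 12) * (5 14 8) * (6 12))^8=((0 2 7 11 12)(4 5 14 8 13 6))^8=(0 11 2 12 7)(4 14 13)(5 8 6)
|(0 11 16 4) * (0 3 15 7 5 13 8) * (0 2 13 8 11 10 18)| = |(0 10 18)(2 13 11 16 4 3 15 7 5 8)| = 30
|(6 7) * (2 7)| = |(2 7 6)| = 3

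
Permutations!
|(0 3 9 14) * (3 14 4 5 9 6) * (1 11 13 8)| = |(0 14)(1 11 13 8)(3 6)(4 5 9)| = 12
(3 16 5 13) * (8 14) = (3 16 5 13)(8 14) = [0, 1, 2, 16, 4, 13, 6, 7, 14, 9, 10, 11, 12, 3, 8, 15, 5]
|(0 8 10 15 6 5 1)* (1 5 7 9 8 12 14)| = 12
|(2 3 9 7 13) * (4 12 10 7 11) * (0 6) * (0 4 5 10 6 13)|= 9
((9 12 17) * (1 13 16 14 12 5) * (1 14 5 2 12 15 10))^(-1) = ((1 13 16 5 14 15 10)(2 12 17 9))^(-1) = (1 10 15 14 5 16 13)(2 9 17 12)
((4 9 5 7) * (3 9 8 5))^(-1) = ((3 9)(4 8 5 7))^(-1) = (3 9)(4 7 5 8)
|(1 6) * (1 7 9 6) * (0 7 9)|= 2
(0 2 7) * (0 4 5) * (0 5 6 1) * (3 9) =(0 2 7 4 6 1)(3 9) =[2, 0, 7, 9, 6, 5, 1, 4, 8, 3]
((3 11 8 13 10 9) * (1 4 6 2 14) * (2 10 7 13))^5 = (1 3)(2 10)(4 11)(6 8)(7 13)(9 14)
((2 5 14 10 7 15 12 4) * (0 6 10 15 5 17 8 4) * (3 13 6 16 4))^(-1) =((0 16 4 2 17 8 3 13 6 10 7 5 14 15 12))^(-1) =(0 12 15 14 5 7 10 6 13 3 8 17 2 4 16)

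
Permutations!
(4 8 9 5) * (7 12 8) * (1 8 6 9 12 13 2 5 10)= (1 8 12 6 9 10)(2 5 4 7 13)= [0, 8, 5, 3, 7, 4, 9, 13, 12, 10, 1, 11, 6, 2]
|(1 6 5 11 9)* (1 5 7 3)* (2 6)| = |(1 2 6 7 3)(5 11 9)| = 15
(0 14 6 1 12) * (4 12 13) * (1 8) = [14, 13, 2, 3, 12, 5, 8, 7, 1, 9, 10, 11, 0, 4, 6] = (0 14 6 8 1 13 4 12)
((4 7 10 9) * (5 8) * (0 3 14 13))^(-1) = ((0 3 14 13)(4 7 10 9)(5 8))^(-1) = (0 13 14 3)(4 9 10 7)(5 8)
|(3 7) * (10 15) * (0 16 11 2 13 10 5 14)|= |(0 16 11 2 13 10 15 5 14)(3 7)|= 18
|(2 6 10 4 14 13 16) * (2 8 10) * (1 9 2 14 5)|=11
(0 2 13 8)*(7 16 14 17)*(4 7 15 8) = (0 2 13 4 7 16 14 17 15 8) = [2, 1, 13, 3, 7, 5, 6, 16, 0, 9, 10, 11, 12, 4, 17, 8, 14, 15]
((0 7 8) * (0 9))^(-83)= ((0 7 8 9))^(-83)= (0 7 8 9)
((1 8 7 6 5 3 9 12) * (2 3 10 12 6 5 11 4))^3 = ((1 8 7 5 10 12)(2 3 9 6 11 4))^3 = (1 5)(2 6)(3 11)(4 9)(7 12)(8 10)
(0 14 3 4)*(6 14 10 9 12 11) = (0 10 9 12 11 6 14 3 4) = [10, 1, 2, 4, 0, 5, 14, 7, 8, 12, 9, 6, 11, 13, 3]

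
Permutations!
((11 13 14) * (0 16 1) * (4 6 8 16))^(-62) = ((0 4 6 8 16 1)(11 13 14))^(-62) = (0 16 6)(1 8 4)(11 13 14)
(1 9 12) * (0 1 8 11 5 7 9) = (0 1)(5 7 9 12 8 11) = [1, 0, 2, 3, 4, 7, 6, 9, 11, 12, 10, 5, 8]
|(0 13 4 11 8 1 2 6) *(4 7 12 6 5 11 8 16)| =35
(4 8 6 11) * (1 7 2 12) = (1 7 2 12)(4 8 6 11) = [0, 7, 12, 3, 8, 5, 11, 2, 6, 9, 10, 4, 1]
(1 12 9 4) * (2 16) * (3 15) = [0, 12, 16, 15, 1, 5, 6, 7, 8, 4, 10, 11, 9, 13, 14, 3, 2] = (1 12 9 4)(2 16)(3 15)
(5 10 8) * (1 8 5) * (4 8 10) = [0, 10, 2, 3, 8, 4, 6, 7, 1, 9, 5] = (1 10 5 4 8)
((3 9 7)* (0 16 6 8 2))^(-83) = ((0 16 6 8 2)(3 9 7))^(-83) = (0 6 2 16 8)(3 9 7)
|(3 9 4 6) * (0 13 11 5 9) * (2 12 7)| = 24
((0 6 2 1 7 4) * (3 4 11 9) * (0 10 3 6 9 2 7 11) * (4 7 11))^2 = ((0 9 6 11 2 1 4 10 3 7))^2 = (0 6 2 4 3)(1 10 7 9 11)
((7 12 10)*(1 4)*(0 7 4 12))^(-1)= (0 7)(1 4 10 12)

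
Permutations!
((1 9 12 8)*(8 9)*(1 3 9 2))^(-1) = ((1 8 3 9 12 2))^(-1) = (1 2 12 9 3 8)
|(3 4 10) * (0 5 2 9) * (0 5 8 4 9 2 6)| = 8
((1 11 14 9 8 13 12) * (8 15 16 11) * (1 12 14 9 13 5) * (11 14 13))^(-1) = (1 5 8)(9 11 14 16 15)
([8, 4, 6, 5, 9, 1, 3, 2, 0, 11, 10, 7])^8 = (1 5 3 6 2 7 11 9 4)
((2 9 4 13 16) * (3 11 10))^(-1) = (2 16 13 4 9)(3 10 11)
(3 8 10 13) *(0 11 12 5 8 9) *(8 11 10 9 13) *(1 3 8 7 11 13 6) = (0 10 7 11 12 5 13 8 9)(1 3 6) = [10, 3, 2, 6, 4, 13, 1, 11, 9, 0, 7, 12, 5, 8]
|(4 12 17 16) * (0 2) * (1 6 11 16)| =14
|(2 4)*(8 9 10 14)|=|(2 4)(8 9 10 14)|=4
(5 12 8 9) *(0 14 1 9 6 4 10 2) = [14, 9, 0, 3, 10, 12, 4, 7, 6, 5, 2, 11, 8, 13, 1] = (0 14 1 9 5 12 8 6 4 10 2)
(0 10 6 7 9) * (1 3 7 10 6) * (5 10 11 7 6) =(0 5 10 1 3 6 11 7 9) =[5, 3, 2, 6, 4, 10, 11, 9, 8, 0, 1, 7]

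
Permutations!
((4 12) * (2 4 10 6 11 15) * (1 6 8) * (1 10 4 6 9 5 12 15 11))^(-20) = ((1 9 5 12 4 15 2 6)(8 10))^(-20) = (1 4)(2 5)(6 12)(9 15)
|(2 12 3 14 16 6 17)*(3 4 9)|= |(2 12 4 9 3 14 16 6 17)|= 9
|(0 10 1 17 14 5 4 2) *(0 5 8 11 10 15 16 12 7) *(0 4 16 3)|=6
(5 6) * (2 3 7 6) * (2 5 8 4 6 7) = (2 3)(4 6 8) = [0, 1, 3, 2, 6, 5, 8, 7, 4]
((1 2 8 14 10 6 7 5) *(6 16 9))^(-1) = (1 5 7 6 9 16 10 14 8 2)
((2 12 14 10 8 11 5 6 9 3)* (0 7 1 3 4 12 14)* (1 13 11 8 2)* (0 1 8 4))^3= (14)(0 11 9 13 6 7 5)(1 4 3 12 8)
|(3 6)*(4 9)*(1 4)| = 6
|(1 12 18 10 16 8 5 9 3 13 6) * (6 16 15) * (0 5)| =42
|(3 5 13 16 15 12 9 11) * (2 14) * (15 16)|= |(16)(2 14)(3 5 13 15 12 9 11)|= 14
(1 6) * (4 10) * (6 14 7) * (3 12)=(1 14 7 6)(3 12)(4 10)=[0, 14, 2, 12, 10, 5, 1, 6, 8, 9, 4, 11, 3, 13, 7]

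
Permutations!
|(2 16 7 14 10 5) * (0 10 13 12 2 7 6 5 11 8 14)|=|(0 10 11 8 14 13 12 2 16 6 5 7)|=12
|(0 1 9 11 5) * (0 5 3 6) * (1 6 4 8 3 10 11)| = 6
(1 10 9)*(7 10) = [0, 7, 2, 3, 4, 5, 6, 10, 8, 1, 9] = (1 7 10 9)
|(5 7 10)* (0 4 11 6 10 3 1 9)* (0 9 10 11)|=|(0 4)(1 10 5 7 3)(6 11)|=10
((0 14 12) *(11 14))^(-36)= ((0 11 14 12))^(-36)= (14)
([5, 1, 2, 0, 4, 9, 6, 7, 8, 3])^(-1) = [3, 1, 2, 9, 4, 0, 6, 7, 8, 5]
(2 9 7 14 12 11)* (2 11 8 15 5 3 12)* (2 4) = (2 9 7 14 4)(3 12 8 15 5) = [0, 1, 9, 12, 2, 3, 6, 14, 15, 7, 10, 11, 8, 13, 4, 5]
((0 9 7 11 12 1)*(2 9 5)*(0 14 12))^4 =((0 5 2 9 7 11)(1 14 12))^4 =(0 7 2)(1 14 12)(5 11 9)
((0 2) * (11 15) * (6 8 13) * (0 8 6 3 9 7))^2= ((0 2 8 13 3 9 7)(11 15))^2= (15)(0 8 3 7 2 13 9)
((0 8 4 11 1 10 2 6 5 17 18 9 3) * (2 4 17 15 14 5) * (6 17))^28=((0 8 6 2 17 18 9 3)(1 10 4 11)(5 15 14))^28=(0 17)(2 3)(5 15 14)(6 9)(8 18)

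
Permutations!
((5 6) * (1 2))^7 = ((1 2)(5 6))^7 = (1 2)(5 6)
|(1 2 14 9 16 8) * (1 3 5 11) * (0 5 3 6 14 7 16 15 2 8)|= 12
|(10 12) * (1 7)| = |(1 7)(10 12)| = 2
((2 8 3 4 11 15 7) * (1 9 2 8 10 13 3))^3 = (1 10 4 7 9 13 11 8 2 3 15)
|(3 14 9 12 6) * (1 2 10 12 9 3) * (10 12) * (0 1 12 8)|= |(0 1 2 8)(3 14)(6 12)|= 4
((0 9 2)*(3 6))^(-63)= (9)(3 6)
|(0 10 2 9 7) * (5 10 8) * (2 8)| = 12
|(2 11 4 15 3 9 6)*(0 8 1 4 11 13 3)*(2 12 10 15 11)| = 13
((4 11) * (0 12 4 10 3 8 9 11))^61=((0 12 4)(3 8 9 11 10))^61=(0 12 4)(3 8 9 11 10)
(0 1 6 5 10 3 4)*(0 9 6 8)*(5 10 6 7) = (0 1 8)(3 4 9 7 5 6 10) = [1, 8, 2, 4, 9, 6, 10, 5, 0, 7, 3]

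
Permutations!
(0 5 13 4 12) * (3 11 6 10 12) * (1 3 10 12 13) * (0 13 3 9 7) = (0 5 1 9 7)(3 11 6 12 13 4 10) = [5, 9, 2, 11, 10, 1, 12, 0, 8, 7, 3, 6, 13, 4]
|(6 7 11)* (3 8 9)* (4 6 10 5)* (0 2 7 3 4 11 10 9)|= |(0 2 7 10 5 11 9 4 6 3 8)|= 11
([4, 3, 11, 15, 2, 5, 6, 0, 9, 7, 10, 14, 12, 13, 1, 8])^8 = (0 8 1 2 7 15 14 4 9 3 11)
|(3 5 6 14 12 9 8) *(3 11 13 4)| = 10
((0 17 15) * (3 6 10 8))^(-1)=((0 17 15)(3 6 10 8))^(-1)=(0 15 17)(3 8 10 6)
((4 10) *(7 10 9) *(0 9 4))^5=((0 9 7 10))^5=(0 9 7 10)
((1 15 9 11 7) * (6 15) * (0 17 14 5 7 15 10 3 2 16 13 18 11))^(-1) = ((0 17 14 5 7 1 6 10 3 2 16 13 18 11 15 9))^(-1) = (0 9 15 11 18 13 16 2 3 10 6 1 7 5 14 17)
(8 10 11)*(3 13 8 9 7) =(3 13 8 10 11 9 7) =[0, 1, 2, 13, 4, 5, 6, 3, 10, 7, 11, 9, 12, 8]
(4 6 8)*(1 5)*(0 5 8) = [5, 8, 2, 3, 6, 1, 0, 7, 4] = (0 5 1 8 4 6)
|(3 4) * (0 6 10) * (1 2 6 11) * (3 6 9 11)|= 20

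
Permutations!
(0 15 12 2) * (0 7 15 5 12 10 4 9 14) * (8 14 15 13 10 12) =[5, 1, 7, 3, 9, 8, 6, 13, 14, 15, 4, 11, 2, 10, 0, 12] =(0 5 8 14)(2 7 13 10 4 9 15 12)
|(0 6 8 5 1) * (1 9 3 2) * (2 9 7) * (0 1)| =6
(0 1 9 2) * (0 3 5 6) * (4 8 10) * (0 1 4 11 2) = (0 4 8 10 11 2 3 5 6 1 9) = [4, 9, 3, 5, 8, 6, 1, 7, 10, 0, 11, 2]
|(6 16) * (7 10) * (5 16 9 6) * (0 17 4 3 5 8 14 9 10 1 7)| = 22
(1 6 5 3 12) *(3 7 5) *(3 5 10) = [0, 6, 2, 12, 4, 7, 5, 10, 8, 9, 3, 11, 1] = (1 6 5 7 10 3 12)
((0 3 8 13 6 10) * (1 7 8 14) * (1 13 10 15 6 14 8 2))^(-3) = ((0 3 8 10)(1 7 2)(6 15)(13 14))^(-3) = (0 3 8 10)(6 15)(13 14)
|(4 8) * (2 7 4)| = 4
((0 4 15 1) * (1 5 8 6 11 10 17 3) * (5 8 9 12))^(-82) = ((0 4 15 8 6 11 10 17 3 1)(5 9 12))^(-82) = (0 3 10 6 15)(1 17 11 8 4)(5 12 9)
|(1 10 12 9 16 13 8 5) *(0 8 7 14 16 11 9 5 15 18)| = 4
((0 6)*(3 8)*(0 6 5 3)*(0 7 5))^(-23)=(3 8 7 5)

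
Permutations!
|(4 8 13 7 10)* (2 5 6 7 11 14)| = 10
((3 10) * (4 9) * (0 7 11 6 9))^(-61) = (0 4 9 6 11 7)(3 10)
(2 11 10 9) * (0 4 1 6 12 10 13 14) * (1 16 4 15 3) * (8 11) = (0 15 3 1 6 12 10 9 2 8 11 13 14)(4 16) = [15, 6, 8, 1, 16, 5, 12, 7, 11, 2, 9, 13, 10, 14, 0, 3, 4]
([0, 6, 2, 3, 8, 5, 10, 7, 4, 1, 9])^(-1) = [0, 9, 2, 3, 8, 5, 1, 7, 4, 10, 6]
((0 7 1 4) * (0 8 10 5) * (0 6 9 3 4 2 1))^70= ((0 7)(1 2)(3 4 8 10 5 6 9))^70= (10)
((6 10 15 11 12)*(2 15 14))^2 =(2 11 6 14 15 12 10)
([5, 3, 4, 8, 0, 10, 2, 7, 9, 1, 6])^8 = [10, 1, 0, 3, 5, 6, 4, 7, 8, 9, 2]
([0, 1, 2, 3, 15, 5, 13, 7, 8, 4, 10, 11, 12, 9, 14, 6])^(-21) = (4 9 13 6 15)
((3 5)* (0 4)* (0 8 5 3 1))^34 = ((0 4 8 5 1))^34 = (0 1 5 8 4)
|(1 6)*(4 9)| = 2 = |(1 6)(4 9)|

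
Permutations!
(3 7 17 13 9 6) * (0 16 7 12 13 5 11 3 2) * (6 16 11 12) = (0 11 3 6 2)(5 12 13 9 16 7 17) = [11, 1, 0, 6, 4, 12, 2, 17, 8, 16, 10, 3, 13, 9, 14, 15, 7, 5]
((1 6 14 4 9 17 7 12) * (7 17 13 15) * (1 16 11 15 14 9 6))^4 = (17)(4 14 13 9 6)(7 15 11 16 12)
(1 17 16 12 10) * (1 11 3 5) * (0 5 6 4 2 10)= [5, 17, 10, 6, 2, 1, 4, 7, 8, 9, 11, 3, 0, 13, 14, 15, 12, 16]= (0 5 1 17 16 12)(2 10 11 3 6 4)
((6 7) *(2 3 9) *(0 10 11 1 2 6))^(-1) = ((0 10 11 1 2 3 9 6 7))^(-1) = (0 7 6 9 3 2 1 11 10)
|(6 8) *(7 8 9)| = |(6 9 7 8)| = 4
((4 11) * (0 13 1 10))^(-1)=(0 10 1 13)(4 11)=((0 13 1 10)(4 11))^(-1)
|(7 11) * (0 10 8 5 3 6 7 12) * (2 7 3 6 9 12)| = |(0 10 8 5 6 3 9 12)(2 7 11)| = 24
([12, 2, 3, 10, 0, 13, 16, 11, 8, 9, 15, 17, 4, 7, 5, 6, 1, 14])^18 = (17)(1 15 2 6 3 16 10)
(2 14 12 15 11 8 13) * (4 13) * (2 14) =(4 13 14 12 15 11 8) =[0, 1, 2, 3, 13, 5, 6, 7, 4, 9, 10, 8, 15, 14, 12, 11]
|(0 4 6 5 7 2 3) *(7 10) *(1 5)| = 9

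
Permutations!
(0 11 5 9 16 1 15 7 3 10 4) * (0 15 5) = (0 11)(1 5 9 16)(3 10 4 15 7) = [11, 5, 2, 10, 15, 9, 6, 3, 8, 16, 4, 0, 12, 13, 14, 7, 1]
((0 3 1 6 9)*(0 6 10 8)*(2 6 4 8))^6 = ((0 3 1 10 2 6 9 4 8))^6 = (0 9 10)(1 8 6)(2 3 4)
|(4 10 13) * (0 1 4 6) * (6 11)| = 7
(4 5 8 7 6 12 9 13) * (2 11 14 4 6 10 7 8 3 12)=(2 11 14 4 5 3 12 9 13 6)(7 10)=[0, 1, 11, 12, 5, 3, 2, 10, 8, 13, 7, 14, 9, 6, 4]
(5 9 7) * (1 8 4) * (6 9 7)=(1 8 4)(5 7)(6 9)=[0, 8, 2, 3, 1, 7, 9, 5, 4, 6]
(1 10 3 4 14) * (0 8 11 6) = (0 8 11 6)(1 10 3 4 14) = [8, 10, 2, 4, 14, 5, 0, 7, 11, 9, 3, 6, 12, 13, 1]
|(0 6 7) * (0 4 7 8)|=6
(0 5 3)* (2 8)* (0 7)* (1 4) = (0 5 3 7)(1 4)(2 8) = [5, 4, 8, 7, 1, 3, 6, 0, 2]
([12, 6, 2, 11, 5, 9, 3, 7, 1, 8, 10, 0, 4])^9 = [11, 8, 2, 6, 12, 4, 1, 7, 9, 5, 10, 3, 0]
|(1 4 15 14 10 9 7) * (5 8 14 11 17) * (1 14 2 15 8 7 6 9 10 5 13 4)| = |(2 15 11 17 13 4 8)(5 7 14)(6 9)| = 42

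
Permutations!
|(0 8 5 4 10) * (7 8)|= 6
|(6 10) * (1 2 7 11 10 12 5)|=|(1 2 7 11 10 6 12 5)|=8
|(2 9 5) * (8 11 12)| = |(2 9 5)(8 11 12)| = 3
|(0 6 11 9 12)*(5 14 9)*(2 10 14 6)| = 6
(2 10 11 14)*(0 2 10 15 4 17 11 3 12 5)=[2, 1, 15, 12, 17, 0, 6, 7, 8, 9, 3, 14, 5, 13, 10, 4, 16, 11]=(0 2 15 4 17 11 14 10 3 12 5)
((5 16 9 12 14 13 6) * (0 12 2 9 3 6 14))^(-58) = ((0 12)(2 9)(3 6 5 16)(13 14))^(-58) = (3 5)(6 16)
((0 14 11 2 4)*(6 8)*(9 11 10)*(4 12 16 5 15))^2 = (0 10 11 12 5 4 14 9 2 16 15)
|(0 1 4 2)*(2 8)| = 5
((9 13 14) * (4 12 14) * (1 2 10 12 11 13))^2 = ((1 2 10 12 14 9)(4 11 13))^2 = (1 10 14)(2 12 9)(4 13 11)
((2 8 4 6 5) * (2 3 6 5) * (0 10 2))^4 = ((0 10 2 8 4 5 3 6))^4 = (0 4)(2 3)(5 10)(6 8)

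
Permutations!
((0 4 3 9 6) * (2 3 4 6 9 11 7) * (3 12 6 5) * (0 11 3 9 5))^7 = (2 6 7 12 11)(5 9)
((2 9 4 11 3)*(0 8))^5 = ((0 8)(2 9 4 11 3))^5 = (11)(0 8)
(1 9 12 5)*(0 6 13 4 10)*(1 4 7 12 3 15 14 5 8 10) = (0 6 13 7 12 8 10)(1 9 3 15 14 5 4) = [6, 9, 2, 15, 1, 4, 13, 12, 10, 3, 0, 11, 8, 7, 5, 14]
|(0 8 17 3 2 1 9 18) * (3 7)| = 9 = |(0 8 17 7 3 2 1 9 18)|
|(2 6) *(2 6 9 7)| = |(2 9 7)| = 3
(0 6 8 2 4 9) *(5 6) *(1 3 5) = (0 1 3 5 6 8 2 4 9) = [1, 3, 4, 5, 9, 6, 8, 7, 2, 0]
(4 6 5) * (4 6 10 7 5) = (4 10 7 5 6) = [0, 1, 2, 3, 10, 6, 4, 5, 8, 9, 7]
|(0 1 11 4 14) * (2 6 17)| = |(0 1 11 4 14)(2 6 17)| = 15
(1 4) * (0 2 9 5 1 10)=(0 2 9 5 1 4 10)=[2, 4, 9, 3, 10, 1, 6, 7, 8, 5, 0]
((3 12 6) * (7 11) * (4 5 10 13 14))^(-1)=((3 12 6)(4 5 10 13 14)(7 11))^(-1)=(3 6 12)(4 14 13 10 5)(7 11)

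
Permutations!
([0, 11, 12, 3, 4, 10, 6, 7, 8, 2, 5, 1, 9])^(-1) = (1 11)(2 9 12)(5 10)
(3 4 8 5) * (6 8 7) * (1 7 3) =(1 7 6 8 5)(3 4) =[0, 7, 2, 4, 3, 1, 8, 6, 5]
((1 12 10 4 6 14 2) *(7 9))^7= (14)(7 9)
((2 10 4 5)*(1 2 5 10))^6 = (10)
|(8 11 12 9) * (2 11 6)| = 6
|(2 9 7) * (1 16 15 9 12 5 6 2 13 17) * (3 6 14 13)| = 13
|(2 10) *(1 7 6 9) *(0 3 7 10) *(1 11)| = 9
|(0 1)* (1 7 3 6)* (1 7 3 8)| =6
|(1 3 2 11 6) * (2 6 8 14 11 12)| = |(1 3 6)(2 12)(8 14 11)| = 6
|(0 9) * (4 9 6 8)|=|(0 6 8 4 9)|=5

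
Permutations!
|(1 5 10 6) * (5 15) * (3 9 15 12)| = |(1 12 3 9 15 5 10 6)| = 8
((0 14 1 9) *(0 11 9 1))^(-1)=(0 14)(9 11)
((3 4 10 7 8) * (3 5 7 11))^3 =((3 4 10 11)(5 7 8))^3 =(3 11 10 4)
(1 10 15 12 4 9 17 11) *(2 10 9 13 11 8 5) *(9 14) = (1 14 9 17 8 5 2 10 15 12 4 13 11) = [0, 14, 10, 3, 13, 2, 6, 7, 5, 17, 15, 1, 4, 11, 9, 12, 16, 8]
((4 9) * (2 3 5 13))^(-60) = (13)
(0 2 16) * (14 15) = (0 2 16)(14 15) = [2, 1, 16, 3, 4, 5, 6, 7, 8, 9, 10, 11, 12, 13, 15, 14, 0]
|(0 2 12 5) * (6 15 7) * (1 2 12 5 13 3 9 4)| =|(0 12 13 3 9 4 1 2 5)(6 15 7)| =9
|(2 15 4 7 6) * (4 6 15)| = 5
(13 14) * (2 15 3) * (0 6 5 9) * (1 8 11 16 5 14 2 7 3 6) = (0 1 8 11 16 5 9)(2 15 6 14 13)(3 7) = [1, 8, 15, 7, 4, 9, 14, 3, 11, 0, 10, 16, 12, 2, 13, 6, 5]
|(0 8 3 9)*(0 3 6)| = |(0 8 6)(3 9)| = 6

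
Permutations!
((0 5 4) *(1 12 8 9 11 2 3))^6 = ((0 5 4)(1 12 8 9 11 2 3))^6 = (1 3 2 11 9 8 12)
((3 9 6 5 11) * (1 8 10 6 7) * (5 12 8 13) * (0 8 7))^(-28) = (0 5 12)(1 10 3)(6 9 13)(7 8 11)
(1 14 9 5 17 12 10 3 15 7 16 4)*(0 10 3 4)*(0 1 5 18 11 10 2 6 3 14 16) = (0 2 6 3 15 7)(1 16)(4 5 17 12 14 9 18 11 10) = [2, 16, 6, 15, 5, 17, 3, 0, 8, 18, 4, 10, 14, 13, 9, 7, 1, 12, 11]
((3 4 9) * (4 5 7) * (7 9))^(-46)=((3 5 9)(4 7))^(-46)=(3 9 5)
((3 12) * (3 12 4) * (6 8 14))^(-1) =((3 4)(6 8 14))^(-1) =(3 4)(6 14 8)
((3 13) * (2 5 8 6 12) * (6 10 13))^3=((2 5 8 10 13 3 6 12))^3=(2 10 6 5 13 12 8 3)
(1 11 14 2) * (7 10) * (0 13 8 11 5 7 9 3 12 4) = (0 13 8 11 14 2 1 5 7 10 9 3 12 4) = [13, 5, 1, 12, 0, 7, 6, 10, 11, 3, 9, 14, 4, 8, 2]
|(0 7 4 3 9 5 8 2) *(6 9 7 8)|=|(0 8 2)(3 7 4)(5 6 9)|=3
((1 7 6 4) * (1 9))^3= ((1 7 6 4 9))^3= (1 4 7 9 6)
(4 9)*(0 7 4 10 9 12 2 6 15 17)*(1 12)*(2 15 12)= (0 7 4 1 2 6 12 15 17)(9 10)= [7, 2, 6, 3, 1, 5, 12, 4, 8, 10, 9, 11, 15, 13, 14, 17, 16, 0]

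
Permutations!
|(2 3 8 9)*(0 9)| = 5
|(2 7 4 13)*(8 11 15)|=|(2 7 4 13)(8 11 15)|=12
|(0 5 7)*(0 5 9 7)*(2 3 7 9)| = 5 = |(9)(0 2 3 7 5)|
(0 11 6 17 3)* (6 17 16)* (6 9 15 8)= [11, 1, 2, 0, 4, 5, 16, 7, 6, 15, 10, 17, 12, 13, 14, 8, 9, 3]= (0 11 17 3)(6 16 9 15 8)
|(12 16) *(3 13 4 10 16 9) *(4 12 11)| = |(3 13 12 9)(4 10 16 11)| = 4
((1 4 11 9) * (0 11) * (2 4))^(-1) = (0 4 2 1 9 11) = ((0 11 9 1 2 4))^(-1)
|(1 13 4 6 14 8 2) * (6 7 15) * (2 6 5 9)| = |(1 13 4 7 15 5 9 2)(6 14 8)| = 24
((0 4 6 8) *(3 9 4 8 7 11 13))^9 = (0 8)(3 4 7 13 9 6 11)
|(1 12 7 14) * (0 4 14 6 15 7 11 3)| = |(0 4 14 1 12 11 3)(6 15 7)| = 21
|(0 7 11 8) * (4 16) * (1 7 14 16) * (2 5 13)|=|(0 14 16 4 1 7 11 8)(2 5 13)|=24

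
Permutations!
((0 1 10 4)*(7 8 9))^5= (0 1 10 4)(7 9 8)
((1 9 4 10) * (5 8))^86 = (1 4)(9 10)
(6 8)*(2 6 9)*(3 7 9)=(2 6 8 3 7 9)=[0, 1, 6, 7, 4, 5, 8, 9, 3, 2]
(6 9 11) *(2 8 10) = (2 8 10)(6 9 11) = [0, 1, 8, 3, 4, 5, 9, 7, 10, 11, 2, 6]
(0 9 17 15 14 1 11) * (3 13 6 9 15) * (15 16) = (0 16 15 14 1 11)(3 13 6 9 17) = [16, 11, 2, 13, 4, 5, 9, 7, 8, 17, 10, 0, 12, 6, 1, 14, 15, 3]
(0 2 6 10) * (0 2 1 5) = [1, 5, 6, 3, 4, 0, 10, 7, 8, 9, 2] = (0 1 5)(2 6 10)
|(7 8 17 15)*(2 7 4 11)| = |(2 7 8 17 15 4 11)| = 7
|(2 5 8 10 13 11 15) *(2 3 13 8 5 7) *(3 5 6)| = |(2 7)(3 13 11 15 5 6)(8 10)| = 6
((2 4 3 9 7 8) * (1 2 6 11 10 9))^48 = ((1 2 4 3)(6 11 10 9 7 8))^48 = (11)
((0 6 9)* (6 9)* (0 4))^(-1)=(0 4 9)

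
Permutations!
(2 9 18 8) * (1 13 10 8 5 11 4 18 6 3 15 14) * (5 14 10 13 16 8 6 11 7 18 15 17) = (1 16 8 2 9 11 4 15 10 6 3 17 5 7 18 14) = [0, 16, 9, 17, 15, 7, 3, 18, 2, 11, 6, 4, 12, 13, 1, 10, 8, 5, 14]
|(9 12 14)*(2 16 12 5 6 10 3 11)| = |(2 16 12 14 9 5 6 10 3 11)| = 10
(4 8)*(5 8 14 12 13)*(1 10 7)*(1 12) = (1 10 7 12 13 5 8 4 14) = [0, 10, 2, 3, 14, 8, 6, 12, 4, 9, 7, 11, 13, 5, 1]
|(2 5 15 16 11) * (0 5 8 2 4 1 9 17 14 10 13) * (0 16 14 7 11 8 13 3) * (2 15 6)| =66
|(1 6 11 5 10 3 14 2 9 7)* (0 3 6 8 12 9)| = 20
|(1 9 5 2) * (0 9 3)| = 6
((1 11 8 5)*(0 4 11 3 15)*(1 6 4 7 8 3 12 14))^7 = ((0 7 8 5 6 4 11 3 15)(1 12 14))^7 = (0 3 4 5 7 15 11 6 8)(1 12 14)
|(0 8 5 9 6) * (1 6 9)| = 5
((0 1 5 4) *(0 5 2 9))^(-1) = (0 9 2 1)(4 5)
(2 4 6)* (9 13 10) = [0, 1, 4, 3, 6, 5, 2, 7, 8, 13, 9, 11, 12, 10] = (2 4 6)(9 13 10)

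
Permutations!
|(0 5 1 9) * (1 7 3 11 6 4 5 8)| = |(0 8 1 9)(3 11 6 4 5 7)| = 12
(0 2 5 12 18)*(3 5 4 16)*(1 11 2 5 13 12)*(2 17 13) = [5, 11, 4, 2, 16, 1, 6, 7, 8, 9, 10, 17, 18, 12, 14, 15, 3, 13, 0] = (0 5 1 11 17 13 12 18)(2 4 16 3)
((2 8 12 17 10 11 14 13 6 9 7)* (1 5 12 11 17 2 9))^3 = (1 2 14)(5 8 13)(6 12 11)(7 9)(10 17)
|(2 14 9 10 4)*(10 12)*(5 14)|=7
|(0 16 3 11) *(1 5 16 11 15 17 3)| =|(0 11)(1 5 16)(3 15 17)| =6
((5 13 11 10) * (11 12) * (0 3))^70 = ((0 3)(5 13 12 11 10))^70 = (13)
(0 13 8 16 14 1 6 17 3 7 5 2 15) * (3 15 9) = (0 13 8 16 14 1 6 17 15)(2 9 3 7 5) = [13, 6, 9, 7, 4, 2, 17, 5, 16, 3, 10, 11, 12, 8, 1, 0, 14, 15]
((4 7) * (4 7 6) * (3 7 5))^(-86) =(3 7 5)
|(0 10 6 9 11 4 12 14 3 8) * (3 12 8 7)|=14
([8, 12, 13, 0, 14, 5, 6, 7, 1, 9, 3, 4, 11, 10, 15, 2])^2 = [1, 11, 10, 8, 15, 5, 6, 7, 12, 9, 0, 14, 4, 3, 2, 13]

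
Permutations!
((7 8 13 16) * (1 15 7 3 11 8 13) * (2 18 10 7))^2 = (1 2 10 13 3 8 15 18 7 16 11)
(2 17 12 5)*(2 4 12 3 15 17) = (3 15 17)(4 12 5) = [0, 1, 2, 15, 12, 4, 6, 7, 8, 9, 10, 11, 5, 13, 14, 17, 16, 3]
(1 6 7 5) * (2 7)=(1 6 2 7 5)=[0, 6, 7, 3, 4, 1, 2, 5]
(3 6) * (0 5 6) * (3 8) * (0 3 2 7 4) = [5, 1, 7, 3, 0, 6, 8, 4, 2] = (0 5 6 8 2 7 4)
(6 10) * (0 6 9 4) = [6, 1, 2, 3, 0, 5, 10, 7, 8, 4, 9] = (0 6 10 9 4)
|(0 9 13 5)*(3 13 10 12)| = |(0 9 10 12 3 13 5)| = 7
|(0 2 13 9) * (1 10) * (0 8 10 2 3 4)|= 6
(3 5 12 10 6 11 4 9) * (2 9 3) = (2 9)(3 5 12 10 6 11 4) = [0, 1, 9, 5, 3, 12, 11, 7, 8, 2, 6, 4, 10]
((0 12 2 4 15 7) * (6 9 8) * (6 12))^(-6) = ((0 6 9 8 12 2 4 15 7))^(-6) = (0 8 4)(2 7 9)(6 12 15)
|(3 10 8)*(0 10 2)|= 5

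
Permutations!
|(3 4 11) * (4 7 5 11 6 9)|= |(3 7 5 11)(4 6 9)|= 12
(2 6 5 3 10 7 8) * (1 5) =[0, 5, 6, 10, 4, 3, 1, 8, 2, 9, 7] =(1 5 3 10 7 8 2 6)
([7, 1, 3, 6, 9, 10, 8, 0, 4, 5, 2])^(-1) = (0 7)(2 10 5 9 4 8 6 3)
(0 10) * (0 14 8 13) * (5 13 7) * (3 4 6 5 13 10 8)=[8, 1, 2, 4, 6, 10, 5, 13, 7, 9, 14, 11, 12, 0, 3]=(0 8 7 13)(3 4 6 5 10 14)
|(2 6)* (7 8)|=2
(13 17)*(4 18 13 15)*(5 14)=[0, 1, 2, 3, 18, 14, 6, 7, 8, 9, 10, 11, 12, 17, 5, 4, 16, 15, 13]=(4 18 13 17 15)(5 14)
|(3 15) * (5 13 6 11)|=|(3 15)(5 13 6 11)|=4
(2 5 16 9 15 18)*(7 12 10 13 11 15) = (2 5 16 9 7 12 10 13 11 15 18) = [0, 1, 5, 3, 4, 16, 6, 12, 8, 7, 13, 15, 10, 11, 14, 18, 9, 17, 2]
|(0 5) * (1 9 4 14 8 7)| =|(0 5)(1 9 4 14 8 7)| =6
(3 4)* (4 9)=(3 9 4)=[0, 1, 2, 9, 3, 5, 6, 7, 8, 4]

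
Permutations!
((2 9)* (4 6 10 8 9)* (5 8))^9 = (2 6 5 9 4 10 8)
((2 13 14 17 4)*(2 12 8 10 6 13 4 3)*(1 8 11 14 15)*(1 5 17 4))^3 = (1 6 5 2 10 15 3 8 13 17)(4 14 11 12)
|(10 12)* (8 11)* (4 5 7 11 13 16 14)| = |(4 5 7 11 8 13 16 14)(10 12)| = 8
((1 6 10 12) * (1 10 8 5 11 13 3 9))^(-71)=(1 6 8 5 11 13 3 9)(10 12)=((1 6 8 5 11 13 3 9)(10 12))^(-71)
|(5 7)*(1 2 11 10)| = 4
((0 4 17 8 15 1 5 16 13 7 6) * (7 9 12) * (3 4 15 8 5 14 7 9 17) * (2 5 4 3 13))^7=(0 15 1 14 7 6)(2 5 16)(4 13 17)(9 12)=((0 15 1 14 7 6)(2 5 16)(4 13 17)(9 12))^7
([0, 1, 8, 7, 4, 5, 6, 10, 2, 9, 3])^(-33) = (10)(2 8)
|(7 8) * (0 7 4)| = |(0 7 8 4)| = 4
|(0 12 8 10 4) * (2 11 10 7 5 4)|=|(0 12 8 7 5 4)(2 11 10)|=6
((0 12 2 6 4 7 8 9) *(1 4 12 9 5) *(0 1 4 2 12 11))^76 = ((12)(0 9 1 2 6 11)(4 7 8 5))^76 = (12)(0 6 1)(2 9 11)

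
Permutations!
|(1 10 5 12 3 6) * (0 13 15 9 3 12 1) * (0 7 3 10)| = |(0 13 15 9 10 5 1)(3 6 7)| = 21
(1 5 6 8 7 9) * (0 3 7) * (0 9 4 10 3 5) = (0 5 6 8 9 1)(3 7 4 10) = [5, 0, 2, 7, 10, 6, 8, 4, 9, 1, 3]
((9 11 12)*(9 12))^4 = ((12)(9 11))^4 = (12)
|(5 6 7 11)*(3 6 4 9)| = 7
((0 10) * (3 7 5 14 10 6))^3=((0 6 3 7 5 14 10))^3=(0 7 10 3 14 6 5)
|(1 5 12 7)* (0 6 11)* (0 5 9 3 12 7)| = |(0 6 11 5 7 1 9 3 12)| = 9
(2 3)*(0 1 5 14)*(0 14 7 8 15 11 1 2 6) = (0 2 3 6)(1 5 7 8 15 11) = [2, 5, 3, 6, 4, 7, 0, 8, 15, 9, 10, 1, 12, 13, 14, 11]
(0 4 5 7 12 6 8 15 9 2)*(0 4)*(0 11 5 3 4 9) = (0 11 5 7 12 6 8 15)(2 9)(3 4) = [11, 1, 9, 4, 3, 7, 8, 12, 15, 2, 10, 5, 6, 13, 14, 0]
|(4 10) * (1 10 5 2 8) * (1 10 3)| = 10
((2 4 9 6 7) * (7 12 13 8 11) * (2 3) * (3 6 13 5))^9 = (2 5 6 11 13 4 3 12 7 8 9) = ((2 4 9 13 8 11 7 6 12 5 3))^9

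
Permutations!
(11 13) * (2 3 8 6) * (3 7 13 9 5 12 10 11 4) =(2 7 13 4 3 8 6)(5 12 10 11 9) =[0, 1, 7, 8, 3, 12, 2, 13, 6, 5, 11, 9, 10, 4]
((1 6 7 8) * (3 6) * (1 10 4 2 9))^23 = ((1 3 6 7 8 10 4 2 9))^23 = (1 10 3 4 6 2 7 9 8)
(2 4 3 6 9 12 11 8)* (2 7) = (2 4 3 6 9 12 11 8 7) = [0, 1, 4, 6, 3, 5, 9, 2, 7, 12, 10, 8, 11]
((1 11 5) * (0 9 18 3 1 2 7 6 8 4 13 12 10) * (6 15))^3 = (0 3 5 15 4 10 18 11 7 8 12 9 1 2 6 13) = ((0 9 18 3 1 11 5 2 7 15 6 8 4 13 12 10))^3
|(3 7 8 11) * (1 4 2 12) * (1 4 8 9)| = |(1 8 11 3 7 9)(2 12 4)| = 6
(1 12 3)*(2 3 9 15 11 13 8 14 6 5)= (1 12 9 15 11 13 8 14 6 5 2 3)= [0, 12, 3, 1, 4, 2, 5, 7, 14, 15, 10, 13, 9, 8, 6, 11]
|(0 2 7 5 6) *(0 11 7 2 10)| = |(0 10)(5 6 11 7)| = 4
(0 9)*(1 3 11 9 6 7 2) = (0 6 7 2 1 3 11 9) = [6, 3, 1, 11, 4, 5, 7, 2, 8, 0, 10, 9]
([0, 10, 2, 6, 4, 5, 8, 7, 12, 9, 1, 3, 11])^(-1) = (1 10)(3 11 12 8 6)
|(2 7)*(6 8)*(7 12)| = |(2 12 7)(6 8)| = 6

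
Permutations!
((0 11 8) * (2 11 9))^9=(0 8 11 2 9)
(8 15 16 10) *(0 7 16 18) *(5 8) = (0 7 16 10 5 8 15 18) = [7, 1, 2, 3, 4, 8, 6, 16, 15, 9, 5, 11, 12, 13, 14, 18, 10, 17, 0]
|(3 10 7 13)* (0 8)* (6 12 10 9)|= 14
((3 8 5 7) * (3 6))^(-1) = ((3 8 5 7 6))^(-1) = (3 6 7 5 8)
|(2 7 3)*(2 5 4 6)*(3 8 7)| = |(2 3 5 4 6)(7 8)| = 10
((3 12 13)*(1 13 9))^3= ((1 13 3 12 9))^3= (1 12 13 9 3)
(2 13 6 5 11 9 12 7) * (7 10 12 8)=(2 13 6 5 11 9 8 7)(10 12)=[0, 1, 13, 3, 4, 11, 5, 2, 7, 8, 12, 9, 10, 6]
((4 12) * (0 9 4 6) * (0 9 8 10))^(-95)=(0 8 10)(4 12 6 9)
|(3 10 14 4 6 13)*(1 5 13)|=8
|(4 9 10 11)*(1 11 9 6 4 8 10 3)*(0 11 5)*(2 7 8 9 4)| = 6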